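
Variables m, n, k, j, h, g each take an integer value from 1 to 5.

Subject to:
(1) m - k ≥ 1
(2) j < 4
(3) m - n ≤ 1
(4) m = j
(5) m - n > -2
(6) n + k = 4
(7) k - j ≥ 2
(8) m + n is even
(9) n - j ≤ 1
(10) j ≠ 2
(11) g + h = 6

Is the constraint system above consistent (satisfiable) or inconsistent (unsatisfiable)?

Unsatisfiable

Constraints 1, 3, 7, and 9 give j − n ≥ -1, n − m ≥ -1, m − k ≥ 1, k − j ≥ 2.
Adding all 4 inequalities: the left sides telescope to 0, and the right sides sum to (-1) + (-1) + 1 + 2 = 1. So 0 ≥ 1, which is false.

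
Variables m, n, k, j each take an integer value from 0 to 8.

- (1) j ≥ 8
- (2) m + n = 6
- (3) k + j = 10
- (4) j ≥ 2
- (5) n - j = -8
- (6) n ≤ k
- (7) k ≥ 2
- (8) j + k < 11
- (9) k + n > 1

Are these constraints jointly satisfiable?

Setting (m, n, k, j) = (6, 0, 2, 8) satisfies everything: constraint 2: m + n = 6; constraint 3: k + j = 10, and the others follow.

Satisfiable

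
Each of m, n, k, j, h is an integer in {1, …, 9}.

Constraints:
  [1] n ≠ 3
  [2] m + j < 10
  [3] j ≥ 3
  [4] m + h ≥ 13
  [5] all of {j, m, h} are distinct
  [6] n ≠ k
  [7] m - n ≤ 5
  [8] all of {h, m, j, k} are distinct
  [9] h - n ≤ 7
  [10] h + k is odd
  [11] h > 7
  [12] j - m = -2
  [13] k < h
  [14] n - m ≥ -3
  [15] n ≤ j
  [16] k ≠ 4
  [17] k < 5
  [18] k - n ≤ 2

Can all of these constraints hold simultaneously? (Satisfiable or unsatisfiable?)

Satisfiable

Take m = 5, n = 2, k = 1, j = 3, h = 8. Then constraint 2: m + j = 8; constraint 4: m + h = 13, and every other listed constraint is also met.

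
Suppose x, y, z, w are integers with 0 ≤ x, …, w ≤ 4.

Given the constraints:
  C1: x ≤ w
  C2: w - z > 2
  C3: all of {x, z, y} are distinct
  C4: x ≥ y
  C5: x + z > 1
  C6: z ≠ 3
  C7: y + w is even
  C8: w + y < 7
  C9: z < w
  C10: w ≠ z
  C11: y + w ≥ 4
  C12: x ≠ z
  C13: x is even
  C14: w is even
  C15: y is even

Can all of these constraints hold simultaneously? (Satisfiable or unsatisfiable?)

Satisfiable

Try x = 4, y = 2, z = 0, w = 4.
Check constraint 2: w - z = 4; constraint 5: x + z = 4; constraint 8: w + y = 6. The remaining constraints are straightforward to verify.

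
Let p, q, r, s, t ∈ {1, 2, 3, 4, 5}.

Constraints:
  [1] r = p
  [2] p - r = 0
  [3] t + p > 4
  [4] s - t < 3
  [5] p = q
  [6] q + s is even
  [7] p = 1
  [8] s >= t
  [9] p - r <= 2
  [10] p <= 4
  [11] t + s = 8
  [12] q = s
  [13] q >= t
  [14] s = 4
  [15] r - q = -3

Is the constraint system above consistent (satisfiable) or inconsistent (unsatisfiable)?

Unsatisfiable

Constraint 7 fixes p = 1 and constraint 14 fixes s = 4. Constraints 5 and 12 give p = q = s, so p = s. But 1 ≠ 4 — contradiction.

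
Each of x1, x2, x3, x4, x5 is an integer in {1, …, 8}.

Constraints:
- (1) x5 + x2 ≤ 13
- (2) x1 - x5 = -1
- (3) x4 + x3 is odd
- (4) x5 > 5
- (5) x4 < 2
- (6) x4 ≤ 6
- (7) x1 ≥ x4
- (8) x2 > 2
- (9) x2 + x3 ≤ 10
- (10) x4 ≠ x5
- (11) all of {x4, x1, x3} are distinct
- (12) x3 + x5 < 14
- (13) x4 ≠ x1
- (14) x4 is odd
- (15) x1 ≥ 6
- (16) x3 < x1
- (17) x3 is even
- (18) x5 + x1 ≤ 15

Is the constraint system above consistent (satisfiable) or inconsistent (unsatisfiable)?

Take x1 = 6, x2 = 4, x3 = 4, x4 = 1, x5 = 7. Then constraint 1: x5 + x2 = 11; constraint 2: x1 - x5 = -1, and every other listed constraint is also met.

Satisfiable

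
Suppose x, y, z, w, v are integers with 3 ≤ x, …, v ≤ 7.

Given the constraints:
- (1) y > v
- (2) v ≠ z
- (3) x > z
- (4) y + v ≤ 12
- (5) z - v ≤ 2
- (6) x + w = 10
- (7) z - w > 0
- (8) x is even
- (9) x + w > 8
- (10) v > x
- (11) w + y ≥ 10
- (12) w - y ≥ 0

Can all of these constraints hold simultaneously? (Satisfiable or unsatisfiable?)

Unsatisfiable

Constraints 1, 3, 7, 10, and 12 give w < z, z < x, x < v, v < y, y ≤ w. Chaining: w < z < x < v < y ≤ w, which forces w < w — impossible.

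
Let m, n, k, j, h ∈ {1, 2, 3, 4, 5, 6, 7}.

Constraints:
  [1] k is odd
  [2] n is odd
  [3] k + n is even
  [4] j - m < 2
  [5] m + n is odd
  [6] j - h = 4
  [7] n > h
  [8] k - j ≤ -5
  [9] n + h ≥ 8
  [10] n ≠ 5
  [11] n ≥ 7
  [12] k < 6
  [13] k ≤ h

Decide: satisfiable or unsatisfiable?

Try m = 6, n = 7, k = 1, j = 6, h = 2.
Check constraint 4: j - m = 0; constraint 6: j - h = 4. The remaining constraints are straightforward to verify.

Satisfiable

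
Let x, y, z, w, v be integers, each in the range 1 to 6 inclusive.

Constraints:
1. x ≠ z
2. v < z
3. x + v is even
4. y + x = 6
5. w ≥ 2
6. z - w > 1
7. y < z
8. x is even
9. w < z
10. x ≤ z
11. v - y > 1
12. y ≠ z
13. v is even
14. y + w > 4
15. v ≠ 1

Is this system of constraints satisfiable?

The assignment x = 4, y = 2, z = 6, w = 4, v = 4 works:
  constraint 4 holds since y + x = 6.
  constraint 6 holds since z - w = 2.
  constraint 11 holds since v - y = 2.
The rest check out directly.

Satisfiable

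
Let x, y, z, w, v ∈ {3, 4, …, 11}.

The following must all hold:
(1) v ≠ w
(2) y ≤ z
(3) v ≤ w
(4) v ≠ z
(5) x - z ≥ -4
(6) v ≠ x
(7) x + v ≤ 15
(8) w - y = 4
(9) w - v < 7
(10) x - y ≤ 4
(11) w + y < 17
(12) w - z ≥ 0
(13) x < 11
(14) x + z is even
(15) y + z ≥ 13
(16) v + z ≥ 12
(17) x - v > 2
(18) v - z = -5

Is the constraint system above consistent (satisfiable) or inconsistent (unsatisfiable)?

Satisfiable

The assignment x = 8, y = 6, z = 10, w = 10, v = 5 works:
  constraint 5 holds since x - z = -2.
  constraint 7 holds since x + v = 13.
  constraint 8 holds since w - y = 4.
The rest check out directly.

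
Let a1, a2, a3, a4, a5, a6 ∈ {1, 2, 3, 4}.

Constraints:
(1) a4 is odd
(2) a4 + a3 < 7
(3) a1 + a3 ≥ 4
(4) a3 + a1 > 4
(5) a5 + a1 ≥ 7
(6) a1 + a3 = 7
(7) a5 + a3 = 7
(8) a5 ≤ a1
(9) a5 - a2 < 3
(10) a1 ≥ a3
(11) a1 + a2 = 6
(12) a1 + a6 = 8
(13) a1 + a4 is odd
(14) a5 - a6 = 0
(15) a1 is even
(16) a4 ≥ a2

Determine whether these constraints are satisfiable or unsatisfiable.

Setting (a1, a2, a3, a4, a5, a6) = (4, 2, 3, 3, 4, 4) satisfies everything: constraint 2: a4 + a3 = 6; constraint 3: a1 + a3 = 7; constraint 4: a3 + a1 = 7, and the others follow.

Satisfiable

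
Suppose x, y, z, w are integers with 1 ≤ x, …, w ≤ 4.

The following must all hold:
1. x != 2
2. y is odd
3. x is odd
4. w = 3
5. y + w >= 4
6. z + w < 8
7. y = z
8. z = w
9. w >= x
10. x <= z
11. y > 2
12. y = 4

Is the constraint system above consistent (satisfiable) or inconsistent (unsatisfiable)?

Unsatisfiable

Constraint 12 fixes y = 4 and constraint 4 fixes w = 3. Constraints 7 and 8 give y = z = w, so y = w. But 4 ≠ 3 — contradiction.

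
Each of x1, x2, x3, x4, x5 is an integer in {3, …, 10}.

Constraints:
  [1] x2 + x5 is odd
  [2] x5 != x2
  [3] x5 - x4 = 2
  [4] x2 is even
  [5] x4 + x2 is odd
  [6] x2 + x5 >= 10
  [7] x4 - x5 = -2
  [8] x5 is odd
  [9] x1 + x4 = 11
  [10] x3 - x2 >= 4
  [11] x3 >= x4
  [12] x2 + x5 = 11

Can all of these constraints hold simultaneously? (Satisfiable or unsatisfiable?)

Try x1 = 6, x2 = 4, x3 = 8, x4 = 5, x5 = 7.
Check constraint 3: x5 - x4 = 2; constraint 6: x2 + x5 = 11; constraint 7: x4 - x5 = -2. The remaining constraints are straightforward to verify.

Satisfiable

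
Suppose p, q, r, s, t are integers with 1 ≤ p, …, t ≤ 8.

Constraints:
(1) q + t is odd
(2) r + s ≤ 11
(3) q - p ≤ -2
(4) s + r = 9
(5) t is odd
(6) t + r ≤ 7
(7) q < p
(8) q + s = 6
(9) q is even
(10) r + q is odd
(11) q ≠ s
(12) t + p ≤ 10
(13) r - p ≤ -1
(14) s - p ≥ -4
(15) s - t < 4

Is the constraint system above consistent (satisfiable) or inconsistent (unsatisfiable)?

Satisfiable

Try p = 7, q = 2, r = 5, s = 4, t = 1.
Check constraint 2: r + s = 9; constraint 3: q - p = -5; constraint 4: s + r = 9. The remaining constraints are straightforward to verify.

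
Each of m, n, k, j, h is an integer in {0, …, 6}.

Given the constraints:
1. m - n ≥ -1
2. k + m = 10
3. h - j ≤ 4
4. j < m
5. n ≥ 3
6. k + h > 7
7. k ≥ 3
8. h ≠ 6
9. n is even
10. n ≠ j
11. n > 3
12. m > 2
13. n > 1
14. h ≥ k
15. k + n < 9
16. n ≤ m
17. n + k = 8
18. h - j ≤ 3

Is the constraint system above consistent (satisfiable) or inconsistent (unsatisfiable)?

Take m = 6, n = 4, k = 4, j = 3, h = 4. Then constraint 1: m - n = 2; constraint 2: k + m = 10; constraint 3: h - j = 1, and every other listed constraint is also met.

Satisfiable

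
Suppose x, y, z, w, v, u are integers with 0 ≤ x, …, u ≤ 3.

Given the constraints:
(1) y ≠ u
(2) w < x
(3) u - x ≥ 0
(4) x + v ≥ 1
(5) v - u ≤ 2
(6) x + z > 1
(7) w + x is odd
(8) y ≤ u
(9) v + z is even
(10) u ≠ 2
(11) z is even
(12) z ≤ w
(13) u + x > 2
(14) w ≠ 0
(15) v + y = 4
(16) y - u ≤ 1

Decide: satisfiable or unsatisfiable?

One satisfying assignment is x = 2, y = 2, z = 0, w = 1, v = 2, u = 3.
For the less obvious constraints — constraint 3: u - x = 1; constraint 4: x + v = 4; constraint 5: v - u = -1 — and the others hold by inspection.

Satisfiable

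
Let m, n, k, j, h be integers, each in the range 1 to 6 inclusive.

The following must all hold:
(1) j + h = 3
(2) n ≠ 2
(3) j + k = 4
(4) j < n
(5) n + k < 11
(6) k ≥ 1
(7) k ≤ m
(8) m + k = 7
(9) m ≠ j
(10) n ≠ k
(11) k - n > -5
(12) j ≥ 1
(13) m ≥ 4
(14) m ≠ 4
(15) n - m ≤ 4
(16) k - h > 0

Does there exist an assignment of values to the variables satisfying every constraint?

Satisfiable

The assignment m = 5, n = 6, k = 2, j = 2, h = 1 works:
  constraint 1 holds since j + h = 3.
  constraint 3 holds since j + k = 4.
  constraint 5 holds since n + k = 8.
The rest check out directly.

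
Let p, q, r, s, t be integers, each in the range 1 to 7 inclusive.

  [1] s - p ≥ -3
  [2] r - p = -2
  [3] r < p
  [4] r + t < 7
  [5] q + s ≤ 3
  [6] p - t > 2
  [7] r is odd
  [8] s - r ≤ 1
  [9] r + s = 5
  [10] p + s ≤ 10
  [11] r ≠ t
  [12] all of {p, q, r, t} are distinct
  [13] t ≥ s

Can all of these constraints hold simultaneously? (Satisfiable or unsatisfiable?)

Take p = 5, q = 1, r = 3, s = 2, t = 2. Then constraint 1: s - p = -3; constraint 2: r - p = -2, and every other listed constraint is also met.

Satisfiable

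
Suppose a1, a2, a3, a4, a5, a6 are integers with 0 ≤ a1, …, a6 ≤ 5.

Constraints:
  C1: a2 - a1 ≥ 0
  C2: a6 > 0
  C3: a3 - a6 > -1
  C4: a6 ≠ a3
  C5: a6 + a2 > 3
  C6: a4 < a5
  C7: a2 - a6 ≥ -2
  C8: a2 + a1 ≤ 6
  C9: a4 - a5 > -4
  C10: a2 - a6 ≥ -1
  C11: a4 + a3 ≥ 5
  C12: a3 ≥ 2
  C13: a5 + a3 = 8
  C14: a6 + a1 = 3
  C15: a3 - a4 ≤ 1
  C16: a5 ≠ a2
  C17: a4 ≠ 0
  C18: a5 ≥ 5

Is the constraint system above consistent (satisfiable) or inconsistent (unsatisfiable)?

Satisfiable

The assignment a1 = 1, a2 = 2, a3 = 3, a4 = 3, a5 = 5, a6 = 2 works:
  constraint 1 holds since a2 - a1 = 1.
  constraint 3 holds since a3 - a6 = 1.
The rest check out directly.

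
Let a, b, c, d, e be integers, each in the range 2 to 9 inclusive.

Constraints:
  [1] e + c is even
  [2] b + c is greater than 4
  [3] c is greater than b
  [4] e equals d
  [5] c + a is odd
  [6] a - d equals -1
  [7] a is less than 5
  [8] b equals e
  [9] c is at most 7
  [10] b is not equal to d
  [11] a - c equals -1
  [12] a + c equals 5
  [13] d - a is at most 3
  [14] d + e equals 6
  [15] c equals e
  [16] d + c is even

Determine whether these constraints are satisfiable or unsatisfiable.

From constraints 4 and 8, b = e = d, so b = d. But constraint 10 says b ≠ d. Contradiction.

Unsatisfiable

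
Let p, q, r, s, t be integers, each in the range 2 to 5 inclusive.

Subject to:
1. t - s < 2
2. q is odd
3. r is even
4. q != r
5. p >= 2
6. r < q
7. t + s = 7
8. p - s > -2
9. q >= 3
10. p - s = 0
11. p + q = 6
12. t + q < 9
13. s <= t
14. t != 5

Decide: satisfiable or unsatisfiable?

Take p = 3, q = 3, r = 2, s = 3, t = 4. Then constraint 1: t - s = 1; constraint 7: t + s = 7; constraint 8: p - s = 0, and every other listed constraint is also met.

Satisfiable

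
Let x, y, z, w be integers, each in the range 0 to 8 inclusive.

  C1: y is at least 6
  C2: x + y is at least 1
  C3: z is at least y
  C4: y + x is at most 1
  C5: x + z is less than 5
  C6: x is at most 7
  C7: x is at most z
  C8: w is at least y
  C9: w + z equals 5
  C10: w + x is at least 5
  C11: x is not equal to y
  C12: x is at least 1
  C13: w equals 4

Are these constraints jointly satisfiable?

Unsatisfiable

From constraints 1 and 8: w ≥ y ≥ 6. From constraints 7 and 12: z ≥ x ≥ 1. Hence w + z ≥ 7. But constraint 9 requires w + z = 5, and 5 < 7. Contradiction.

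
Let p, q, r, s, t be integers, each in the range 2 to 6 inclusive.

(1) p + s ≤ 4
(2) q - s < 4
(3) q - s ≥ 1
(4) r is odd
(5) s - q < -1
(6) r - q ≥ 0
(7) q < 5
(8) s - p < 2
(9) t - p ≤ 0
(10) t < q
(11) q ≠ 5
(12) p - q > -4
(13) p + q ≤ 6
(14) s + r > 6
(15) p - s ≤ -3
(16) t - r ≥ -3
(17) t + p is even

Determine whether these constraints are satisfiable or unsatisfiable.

Unsatisfiable

Constraints 3, 6, 9, 15, and 16 give q − s ≥ 1, s − p ≥ 3, p − t ≥ 0, t − r ≥ -3, r − q ≥ 0.
Adding all 5 inequalities: the left sides telescope to 0, and the right sides sum to 1 + 3 + 0 + (-3) + 0 = 1. So 0 ≥ 1, which is false.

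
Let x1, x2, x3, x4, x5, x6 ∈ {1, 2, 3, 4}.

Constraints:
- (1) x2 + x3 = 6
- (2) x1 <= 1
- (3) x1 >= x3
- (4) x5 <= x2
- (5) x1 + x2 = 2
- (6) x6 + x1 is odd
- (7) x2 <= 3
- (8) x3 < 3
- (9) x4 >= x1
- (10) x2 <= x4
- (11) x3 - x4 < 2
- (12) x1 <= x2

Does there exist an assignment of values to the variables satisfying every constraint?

Unsatisfiable

From constraint 7: x2 ≤ 3. From constraints 2 and 3: x3 ≤ x1 ≤ 1. Hence x2 + x3 ≤ 4. But constraint 1 requires x2 + x3 = 6, and 6 > 4. Contradiction.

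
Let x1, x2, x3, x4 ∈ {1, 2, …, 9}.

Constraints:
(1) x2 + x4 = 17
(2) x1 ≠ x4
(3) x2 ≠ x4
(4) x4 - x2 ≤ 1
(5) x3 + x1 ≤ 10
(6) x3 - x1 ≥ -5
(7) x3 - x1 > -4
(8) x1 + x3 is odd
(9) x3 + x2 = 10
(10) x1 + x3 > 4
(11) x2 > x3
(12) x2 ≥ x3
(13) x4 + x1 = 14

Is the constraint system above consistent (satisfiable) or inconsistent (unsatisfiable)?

The assignment x1 = 5, x2 = 8, x3 = 2, x4 = 9 works:
  constraint 1 holds since x2 + x4 = 17.
  constraint 4 holds since x4 - x2 = 1.
The rest check out directly.

Satisfiable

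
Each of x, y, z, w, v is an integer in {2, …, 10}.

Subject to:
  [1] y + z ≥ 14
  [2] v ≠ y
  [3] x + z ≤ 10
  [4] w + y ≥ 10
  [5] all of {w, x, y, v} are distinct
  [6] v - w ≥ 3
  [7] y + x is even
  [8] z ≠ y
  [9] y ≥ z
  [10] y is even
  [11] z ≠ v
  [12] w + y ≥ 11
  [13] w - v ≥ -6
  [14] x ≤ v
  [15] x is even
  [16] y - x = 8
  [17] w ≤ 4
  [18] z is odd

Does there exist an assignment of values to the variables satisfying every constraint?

Satisfiable

Try x = 2, y = 10, z = 5, w = 3, v = 9.
Check constraint 1: y + z = 15; constraint 3: x + z = 7. The remaining constraints are straightforward to verify.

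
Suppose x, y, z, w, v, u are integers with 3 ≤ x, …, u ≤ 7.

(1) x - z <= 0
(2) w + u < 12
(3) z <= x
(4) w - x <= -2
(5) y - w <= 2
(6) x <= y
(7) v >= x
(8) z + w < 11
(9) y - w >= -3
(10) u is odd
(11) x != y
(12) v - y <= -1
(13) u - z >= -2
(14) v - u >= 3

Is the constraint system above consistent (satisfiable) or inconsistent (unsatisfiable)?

Unsatisfiable

Constraints 1, 4, 5, 12, 13, and 14 give u − z ≥ -2, z − x ≥ 0, x − w ≥ 2, w − y ≥ -2, y − v ≥ 1, v − u ≥ 3.
Adding all 6 inequalities: the left sides telescope to 0, and the right sides sum to (-2) + 0 + 2 + (-2) + 1 + 3 = 2. So 0 ≥ 2, which is false.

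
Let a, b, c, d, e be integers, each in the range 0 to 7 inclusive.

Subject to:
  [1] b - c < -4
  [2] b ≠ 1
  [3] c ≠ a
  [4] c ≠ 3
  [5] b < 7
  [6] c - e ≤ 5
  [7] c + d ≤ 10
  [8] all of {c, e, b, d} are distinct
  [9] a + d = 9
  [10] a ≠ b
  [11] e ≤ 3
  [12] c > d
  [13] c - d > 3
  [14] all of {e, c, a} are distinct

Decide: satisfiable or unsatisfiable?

Take a = 6, b = 0, c = 7, d = 3, e = 2. Then constraint 1: b - c = -7; constraint 6: c - e = 5; constraint 7: c + d = 10, and every other listed constraint is also met.

Satisfiable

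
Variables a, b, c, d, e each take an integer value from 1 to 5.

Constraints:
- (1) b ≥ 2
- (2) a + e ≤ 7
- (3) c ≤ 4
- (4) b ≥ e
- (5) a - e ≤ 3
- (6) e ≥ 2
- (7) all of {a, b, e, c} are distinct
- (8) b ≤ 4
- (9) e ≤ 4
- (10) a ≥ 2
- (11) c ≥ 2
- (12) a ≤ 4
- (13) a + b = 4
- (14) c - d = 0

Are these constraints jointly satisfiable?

Constraints 1, 3, 6, 8, 9, 10, 11, and 12 confine each of a, b, e, c to the 3 values {2, …, 4}.
Constraint 7 requires all 4 of them to be distinct, but only 3 values are available — impossible by the pigeonhole principle.

Unsatisfiable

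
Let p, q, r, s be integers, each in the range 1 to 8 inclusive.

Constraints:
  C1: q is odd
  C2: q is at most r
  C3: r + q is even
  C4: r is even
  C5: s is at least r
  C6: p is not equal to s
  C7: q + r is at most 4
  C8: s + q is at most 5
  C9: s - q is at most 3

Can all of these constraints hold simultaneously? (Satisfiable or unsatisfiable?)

Unsatisfiable

Constraint 4 makes r even and constraint 1 makes q odd, so r + q must be odd. Constraint 3 says r + q is even — contradiction.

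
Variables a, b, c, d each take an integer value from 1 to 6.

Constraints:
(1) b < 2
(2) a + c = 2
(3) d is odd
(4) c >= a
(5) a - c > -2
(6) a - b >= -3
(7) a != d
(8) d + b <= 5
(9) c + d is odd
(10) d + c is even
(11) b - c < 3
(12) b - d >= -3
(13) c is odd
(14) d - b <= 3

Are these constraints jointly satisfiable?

Unsatisfiable

Constraint 13 makes c odd and constraint 3 makes d odd, so c + d must be even. Constraint 9 says c + d is odd — contradiction.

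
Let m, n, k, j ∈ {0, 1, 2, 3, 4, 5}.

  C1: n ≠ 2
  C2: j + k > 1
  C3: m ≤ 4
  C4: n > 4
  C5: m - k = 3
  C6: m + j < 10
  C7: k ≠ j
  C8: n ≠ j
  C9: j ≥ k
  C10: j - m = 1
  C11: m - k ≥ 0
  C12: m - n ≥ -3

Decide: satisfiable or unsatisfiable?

Satisfiable

Setting (m, n, k, j) = (3, 5, 0, 4) satisfies everything: constraint 2: j + k = 4; constraint 5: m - k = 3; constraint 6: m + j = 7, and the others follow.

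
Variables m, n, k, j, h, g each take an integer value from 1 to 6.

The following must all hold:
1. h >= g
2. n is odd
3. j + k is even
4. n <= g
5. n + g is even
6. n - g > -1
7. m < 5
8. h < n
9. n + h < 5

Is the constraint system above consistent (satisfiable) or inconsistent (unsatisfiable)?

Constraints 1, 4, and 8 give n ≤ g, g ≤ h, h < n. Chaining: n ≤ g ≤ h < n, which forces n < n — impossible.

Unsatisfiable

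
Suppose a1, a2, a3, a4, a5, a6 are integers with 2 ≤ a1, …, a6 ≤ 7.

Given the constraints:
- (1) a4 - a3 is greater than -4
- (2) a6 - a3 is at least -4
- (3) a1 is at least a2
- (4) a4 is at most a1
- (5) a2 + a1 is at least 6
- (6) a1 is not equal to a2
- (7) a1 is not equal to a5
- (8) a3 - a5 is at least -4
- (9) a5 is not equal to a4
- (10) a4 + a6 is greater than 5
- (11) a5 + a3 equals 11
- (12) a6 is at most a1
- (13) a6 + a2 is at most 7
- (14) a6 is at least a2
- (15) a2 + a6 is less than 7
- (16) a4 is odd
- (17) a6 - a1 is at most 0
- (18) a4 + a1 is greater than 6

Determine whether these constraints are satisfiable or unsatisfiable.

Satisfiable

One satisfying assignment is a1 = 5, a2 = 2, a3 = 5, a4 = 3, a5 = 6, a6 = 3.
For the less obvious constraints — constraint 1: a4 - a3 = -2; constraint 2: a6 - a3 = -2; constraint 5: a2 + a1 = 7 — and the others hold by inspection.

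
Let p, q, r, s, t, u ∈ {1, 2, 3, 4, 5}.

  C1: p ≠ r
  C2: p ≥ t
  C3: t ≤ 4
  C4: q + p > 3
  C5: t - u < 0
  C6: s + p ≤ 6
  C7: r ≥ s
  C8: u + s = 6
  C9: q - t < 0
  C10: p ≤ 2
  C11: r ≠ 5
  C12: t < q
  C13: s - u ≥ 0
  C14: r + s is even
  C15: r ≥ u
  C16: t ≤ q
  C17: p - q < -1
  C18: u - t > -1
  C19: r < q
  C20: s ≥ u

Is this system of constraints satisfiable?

Constraints 5, 7, 9, 19, and 20 give r < q, q < t, t < u, u ≤ s, s ≤ r. Chaining: r < q < t < u ≤ s ≤ r, which forces r < r — impossible.

Unsatisfiable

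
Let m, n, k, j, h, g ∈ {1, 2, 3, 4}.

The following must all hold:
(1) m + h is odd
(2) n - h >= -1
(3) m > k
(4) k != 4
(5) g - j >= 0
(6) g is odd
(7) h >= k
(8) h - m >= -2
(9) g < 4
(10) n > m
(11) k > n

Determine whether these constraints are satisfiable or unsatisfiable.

Constraints 3, 10, and 11 give k < m, m < n, n < k. Chaining: k < m < n < k, which forces k < k — impossible.

Unsatisfiable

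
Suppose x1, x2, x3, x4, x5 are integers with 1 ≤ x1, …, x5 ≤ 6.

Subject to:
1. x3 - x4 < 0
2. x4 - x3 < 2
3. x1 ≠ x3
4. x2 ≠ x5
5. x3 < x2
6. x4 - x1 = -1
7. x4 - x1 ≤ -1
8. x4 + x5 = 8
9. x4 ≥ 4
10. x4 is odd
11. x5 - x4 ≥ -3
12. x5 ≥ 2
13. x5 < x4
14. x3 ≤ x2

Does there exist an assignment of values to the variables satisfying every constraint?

Satisfiable

One satisfying assignment is x1 = 6, x2 = 6, x3 = 4, x4 = 5, x5 = 3.
For the less obvious constraints — constraint 1: x3 - x4 = -1; constraint 2: x4 - x3 = 1 — and the others hold by inspection.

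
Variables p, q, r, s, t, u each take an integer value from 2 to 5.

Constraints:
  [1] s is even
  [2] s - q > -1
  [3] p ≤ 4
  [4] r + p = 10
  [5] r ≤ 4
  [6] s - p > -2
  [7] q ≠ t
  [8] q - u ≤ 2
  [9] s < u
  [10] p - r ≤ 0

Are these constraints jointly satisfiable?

From constraint 5: r ≤ 4. From constraint 3: p ≤ 4. Hence r + p ≤ 8. But constraint 4 requires r + p = 10, and 10 > 8. Contradiction.

Unsatisfiable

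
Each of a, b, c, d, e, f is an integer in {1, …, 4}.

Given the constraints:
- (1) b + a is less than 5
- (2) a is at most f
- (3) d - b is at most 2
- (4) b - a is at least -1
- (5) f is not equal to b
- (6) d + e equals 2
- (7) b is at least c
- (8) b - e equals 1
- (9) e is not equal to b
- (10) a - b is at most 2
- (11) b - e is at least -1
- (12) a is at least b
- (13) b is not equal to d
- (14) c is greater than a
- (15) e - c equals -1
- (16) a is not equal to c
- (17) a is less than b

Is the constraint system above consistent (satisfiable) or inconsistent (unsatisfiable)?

Constraints 7, 12, and 14 give c ≤ b, b ≤ a, a < c. Chaining: c ≤ b ≤ a < c, which forces c < c — impossible.

Unsatisfiable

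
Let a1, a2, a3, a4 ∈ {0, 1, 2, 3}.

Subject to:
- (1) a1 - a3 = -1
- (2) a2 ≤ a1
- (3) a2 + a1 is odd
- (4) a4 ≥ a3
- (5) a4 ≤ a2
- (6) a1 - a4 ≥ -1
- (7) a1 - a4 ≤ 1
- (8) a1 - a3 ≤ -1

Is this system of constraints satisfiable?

Constraints 2, 4, 5, and 8 give a3 ≤ a4, a4 ≤ a2, a2 ≤ a1, a1 < a3. Chaining: a3 ≤ a4 ≤ a2 ≤ a1 < a3, which forces a3 < a3 — impossible.

Unsatisfiable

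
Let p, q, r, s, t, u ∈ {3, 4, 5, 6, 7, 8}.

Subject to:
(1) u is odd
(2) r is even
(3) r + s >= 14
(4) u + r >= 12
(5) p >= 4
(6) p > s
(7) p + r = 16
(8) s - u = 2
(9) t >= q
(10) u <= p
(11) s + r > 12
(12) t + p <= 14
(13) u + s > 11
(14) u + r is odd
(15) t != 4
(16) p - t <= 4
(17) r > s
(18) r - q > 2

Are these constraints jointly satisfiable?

Try p = 8, q = 5, r = 8, s = 7, t = 5, u = 5.
Check constraint 3: r + s = 15; constraint 4: u + r = 13; constraint 7: p + r = 16. The remaining constraints are straightforward to verify.

Satisfiable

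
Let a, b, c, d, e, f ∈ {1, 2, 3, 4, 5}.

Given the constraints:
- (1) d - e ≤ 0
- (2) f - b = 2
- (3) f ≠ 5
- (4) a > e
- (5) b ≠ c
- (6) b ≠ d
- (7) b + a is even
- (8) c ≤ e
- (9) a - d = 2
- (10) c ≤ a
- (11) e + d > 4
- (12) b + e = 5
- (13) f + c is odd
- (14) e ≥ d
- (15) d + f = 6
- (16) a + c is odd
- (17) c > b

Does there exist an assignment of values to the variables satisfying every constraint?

Setting (a, b, c, d, e, f) = (5, 1, 4, 3, 4, 3) satisfies everything: constraint 1: d - e = -1; constraint 2: f - b = 2, and the others follow.

Satisfiable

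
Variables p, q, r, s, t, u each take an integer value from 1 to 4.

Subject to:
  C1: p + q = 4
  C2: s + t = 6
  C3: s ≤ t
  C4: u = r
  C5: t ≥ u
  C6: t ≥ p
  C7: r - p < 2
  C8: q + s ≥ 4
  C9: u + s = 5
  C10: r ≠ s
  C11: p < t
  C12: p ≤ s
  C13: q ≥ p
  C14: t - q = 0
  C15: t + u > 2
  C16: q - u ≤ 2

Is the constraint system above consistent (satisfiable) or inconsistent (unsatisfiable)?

Try p = 1, q = 3, r = 2, s = 3, t = 3, u = 2.
Check constraint 1: p + q = 4; constraint 2: s + t = 6. The remaining constraints are straightforward to verify.

Satisfiable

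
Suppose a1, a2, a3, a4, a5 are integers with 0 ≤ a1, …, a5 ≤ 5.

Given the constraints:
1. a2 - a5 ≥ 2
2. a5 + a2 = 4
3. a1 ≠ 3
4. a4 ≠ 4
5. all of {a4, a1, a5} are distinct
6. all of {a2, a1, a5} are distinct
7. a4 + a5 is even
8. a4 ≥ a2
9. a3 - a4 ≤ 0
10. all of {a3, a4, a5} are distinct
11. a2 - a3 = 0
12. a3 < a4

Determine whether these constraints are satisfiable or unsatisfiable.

Take a1 = 0, a2 = 3, a3 = 3, a4 = 5, a5 = 1. Then constraint 1: a2 - a5 = 2; constraint 2: a5 + a2 = 4; constraint 9: a3 - a4 = -2, and every other listed constraint is also met.

Satisfiable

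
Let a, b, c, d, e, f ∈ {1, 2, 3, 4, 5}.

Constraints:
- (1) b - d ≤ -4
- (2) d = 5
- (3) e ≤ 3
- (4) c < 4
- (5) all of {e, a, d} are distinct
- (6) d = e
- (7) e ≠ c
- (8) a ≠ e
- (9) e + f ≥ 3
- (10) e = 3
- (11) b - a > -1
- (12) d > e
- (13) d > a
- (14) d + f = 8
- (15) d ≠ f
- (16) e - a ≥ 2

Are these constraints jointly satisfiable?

Constraint 2 fixes d = 5 and constraint 10 fixes e = 3, but constraint 6 requires d = e. Since 5 ≠ 3, contradiction.

Unsatisfiable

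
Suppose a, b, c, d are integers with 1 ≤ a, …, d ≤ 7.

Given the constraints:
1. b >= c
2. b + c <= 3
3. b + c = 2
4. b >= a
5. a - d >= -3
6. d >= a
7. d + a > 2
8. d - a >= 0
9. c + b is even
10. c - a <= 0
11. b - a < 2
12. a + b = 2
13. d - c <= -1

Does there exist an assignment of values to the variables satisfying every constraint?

Constraints 8, 10, and 13 give d − a ≥ 0, a − c ≥ 0, c − d ≥ 1.
Adding all 3 inequalities: the left sides telescope to 0, and the right sides sum to 0 + 0 + 1 = 1. So 0 ≥ 1, which is false.

Unsatisfiable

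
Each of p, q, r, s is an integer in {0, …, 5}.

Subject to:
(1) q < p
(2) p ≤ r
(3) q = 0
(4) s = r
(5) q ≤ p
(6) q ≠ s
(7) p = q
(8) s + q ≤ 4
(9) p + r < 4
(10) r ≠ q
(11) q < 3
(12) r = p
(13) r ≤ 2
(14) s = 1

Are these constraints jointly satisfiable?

Constraint 14 fixes s = 1 and constraint 3 fixes q = 0. Constraints 4, 7, and 12 give s = r = p = q, so s = q. But 1 ≠ 0 — contradiction.

Unsatisfiable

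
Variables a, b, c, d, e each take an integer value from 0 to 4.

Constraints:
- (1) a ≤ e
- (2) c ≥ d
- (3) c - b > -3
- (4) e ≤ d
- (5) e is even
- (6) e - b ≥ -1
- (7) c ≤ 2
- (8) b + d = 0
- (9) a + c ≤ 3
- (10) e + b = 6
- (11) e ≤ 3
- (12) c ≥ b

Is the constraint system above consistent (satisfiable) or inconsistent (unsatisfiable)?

From constraint 11: e ≤ 3. From constraints 7 and 12: b ≤ c ≤ 2. Hence e + b ≤ 5. But constraint 10 requires e + b = 6, and 6 > 5. Contradiction.

Unsatisfiable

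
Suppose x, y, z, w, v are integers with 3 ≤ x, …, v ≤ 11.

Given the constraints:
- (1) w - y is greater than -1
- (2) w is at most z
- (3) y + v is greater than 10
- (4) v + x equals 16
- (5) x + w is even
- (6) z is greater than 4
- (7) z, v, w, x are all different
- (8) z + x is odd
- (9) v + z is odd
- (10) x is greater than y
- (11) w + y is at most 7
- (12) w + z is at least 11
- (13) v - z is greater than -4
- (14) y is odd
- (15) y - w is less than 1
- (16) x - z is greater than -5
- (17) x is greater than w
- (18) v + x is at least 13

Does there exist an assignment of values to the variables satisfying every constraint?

The assignment x = 7, y = 3, z = 10, w = 3, v = 9 works:
  constraint 1 holds since w - y = 0.
  constraint 3 holds since y + v = 12.
The rest check out directly.

Satisfiable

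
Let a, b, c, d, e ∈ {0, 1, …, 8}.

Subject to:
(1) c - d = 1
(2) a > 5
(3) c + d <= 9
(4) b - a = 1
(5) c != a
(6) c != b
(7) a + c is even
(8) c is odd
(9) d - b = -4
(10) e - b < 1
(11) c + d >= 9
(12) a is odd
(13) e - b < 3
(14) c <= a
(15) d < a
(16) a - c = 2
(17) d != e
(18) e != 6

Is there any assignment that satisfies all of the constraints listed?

Take a = 7, b = 8, c = 5, d = 4, e = 8. Then constraint 1: c - d = 1; constraint 3: c + d = 9, and every other listed constraint is also met.

Satisfiable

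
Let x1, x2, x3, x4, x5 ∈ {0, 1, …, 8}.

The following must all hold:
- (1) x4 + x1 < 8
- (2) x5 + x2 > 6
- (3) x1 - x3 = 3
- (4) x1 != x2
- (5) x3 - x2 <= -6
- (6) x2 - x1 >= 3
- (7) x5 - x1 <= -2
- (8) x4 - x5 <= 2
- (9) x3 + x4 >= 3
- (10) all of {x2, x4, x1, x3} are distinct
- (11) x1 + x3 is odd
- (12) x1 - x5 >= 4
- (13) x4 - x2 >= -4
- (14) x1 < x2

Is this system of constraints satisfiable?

Unsatisfiable

Constraints 6, 8, 12, and 13 give x2 − x1 ≥ 3, x1 − x5 ≥ 4, x5 − x4 ≥ -2, x4 − x2 ≥ -4.
Adding all 4 inequalities: the left sides telescope to 0, and the right sides sum to 3 + 4 + (-2) + (-4) = 1. So 0 ≥ 1, which is false.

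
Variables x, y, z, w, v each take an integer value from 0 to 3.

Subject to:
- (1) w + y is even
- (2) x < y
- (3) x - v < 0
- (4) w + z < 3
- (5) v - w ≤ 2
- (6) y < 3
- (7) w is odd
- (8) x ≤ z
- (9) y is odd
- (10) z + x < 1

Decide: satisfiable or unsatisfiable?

Satisfiable

Take x = 0, y = 1, z = 0, w = 1, v = 1. Then constraint 3: x - v = -1; constraint 4: w + z = 1, and every other listed constraint is also met.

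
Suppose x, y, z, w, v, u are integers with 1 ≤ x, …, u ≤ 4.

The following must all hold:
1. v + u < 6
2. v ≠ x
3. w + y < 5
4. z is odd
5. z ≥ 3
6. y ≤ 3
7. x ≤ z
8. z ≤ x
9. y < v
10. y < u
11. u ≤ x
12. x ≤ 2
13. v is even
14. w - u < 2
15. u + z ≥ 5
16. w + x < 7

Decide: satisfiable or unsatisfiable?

Unsatisfiable

From constraint 5: z ≥ 3. From constraints 8 and 12: z ≤ x and x ≤ 2, so z ≤ 2. But 2 < 3, so no value of z works.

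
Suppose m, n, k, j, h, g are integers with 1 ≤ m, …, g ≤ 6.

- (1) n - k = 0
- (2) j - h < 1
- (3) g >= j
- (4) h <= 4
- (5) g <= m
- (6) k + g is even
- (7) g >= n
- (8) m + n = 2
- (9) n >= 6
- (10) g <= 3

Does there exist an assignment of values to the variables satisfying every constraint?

From constraints 7 and 9: g ≥ n and n ≥ 6, so g ≥ 6. From constraint 10: g ≤ 3. But 3 < 6, so no value of g works.

Unsatisfiable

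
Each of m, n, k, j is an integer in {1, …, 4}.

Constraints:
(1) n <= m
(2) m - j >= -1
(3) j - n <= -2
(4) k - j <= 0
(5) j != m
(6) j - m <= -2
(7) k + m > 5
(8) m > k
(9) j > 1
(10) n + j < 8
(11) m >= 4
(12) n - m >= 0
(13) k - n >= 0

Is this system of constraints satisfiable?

Constraints 4, 6, 12, and 13 give m − j ≥ 2, j − k ≥ 0, k − n ≥ 0, n − m ≥ 0.
Adding all 4 inequalities: the left sides telescope to 0, and the right sides sum to 2 + 0 + 0 + 0 = 2. So 0 ≥ 2, which is false.

Unsatisfiable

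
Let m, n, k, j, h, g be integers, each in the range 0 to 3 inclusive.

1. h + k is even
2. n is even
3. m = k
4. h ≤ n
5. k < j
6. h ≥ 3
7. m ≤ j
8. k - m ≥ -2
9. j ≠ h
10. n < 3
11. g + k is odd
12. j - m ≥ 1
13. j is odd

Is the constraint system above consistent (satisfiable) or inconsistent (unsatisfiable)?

From constraints 4 and 6: n ≥ h and h ≥ 3, so n ≥ 3. From constraint 10: n ≤ 2. But 2 < 3, so no value of n works.

Unsatisfiable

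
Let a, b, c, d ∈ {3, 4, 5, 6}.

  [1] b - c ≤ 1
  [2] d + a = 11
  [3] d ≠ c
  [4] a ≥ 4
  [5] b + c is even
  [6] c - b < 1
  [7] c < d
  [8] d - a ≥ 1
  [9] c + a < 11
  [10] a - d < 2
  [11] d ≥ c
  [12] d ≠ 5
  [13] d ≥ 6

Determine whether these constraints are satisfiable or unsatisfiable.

Satisfiable

Take a = 5, b = 3, c = 3, d = 6. Then constraint 1: b - c = 0; constraint 2: d + a = 11; constraint 6: c - b = 0, and every other listed constraint is also met.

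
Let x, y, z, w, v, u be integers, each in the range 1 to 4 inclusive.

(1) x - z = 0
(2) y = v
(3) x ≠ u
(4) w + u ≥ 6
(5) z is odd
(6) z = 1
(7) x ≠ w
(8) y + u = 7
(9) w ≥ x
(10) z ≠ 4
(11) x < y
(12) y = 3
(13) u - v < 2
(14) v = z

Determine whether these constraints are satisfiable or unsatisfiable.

Unsatisfiable

Constraint 12 fixes y = 3 and constraint 6 fixes z = 1. Constraints 2 and 14 give y = v = z, so y = z. But 3 ≠ 1 — contradiction.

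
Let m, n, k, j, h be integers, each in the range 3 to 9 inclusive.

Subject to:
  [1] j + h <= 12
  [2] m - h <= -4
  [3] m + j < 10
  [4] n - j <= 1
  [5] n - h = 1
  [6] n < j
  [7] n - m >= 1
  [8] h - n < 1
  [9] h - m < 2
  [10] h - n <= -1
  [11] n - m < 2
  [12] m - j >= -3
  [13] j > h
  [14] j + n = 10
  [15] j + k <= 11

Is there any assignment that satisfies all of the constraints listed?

Unsatisfiable

Constraints 2, 4, 10, and 12 give m − j ≥ -3, j − n ≥ -1, n − h ≥ 1, h − m ≥ 4.
Adding all 4 inequalities: the left sides telescope to 0, and the right sides sum to (-3) + (-1) + 1 + 4 = 1. So 0 ≥ 1, which is false.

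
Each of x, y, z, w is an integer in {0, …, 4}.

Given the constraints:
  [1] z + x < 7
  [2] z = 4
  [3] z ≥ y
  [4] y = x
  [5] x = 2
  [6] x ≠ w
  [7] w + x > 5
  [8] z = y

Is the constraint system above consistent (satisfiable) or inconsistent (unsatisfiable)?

Constraint 2 fixes z = 4 and constraint 5 fixes x = 2. Constraints 4 and 8 give z = y = x, so z = x. But 4 ≠ 2 — contradiction.

Unsatisfiable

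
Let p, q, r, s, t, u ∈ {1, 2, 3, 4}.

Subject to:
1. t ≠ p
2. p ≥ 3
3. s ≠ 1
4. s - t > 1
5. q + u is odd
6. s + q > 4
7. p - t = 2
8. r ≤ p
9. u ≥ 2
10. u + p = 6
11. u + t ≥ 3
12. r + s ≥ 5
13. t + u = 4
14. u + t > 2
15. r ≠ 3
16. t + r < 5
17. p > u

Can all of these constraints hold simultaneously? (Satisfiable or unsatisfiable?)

Try p = 4, q = 3, r = 2, s = 4, t = 2, u = 2.
Check constraint 4: s - t = 2; constraint 6: s + q = 7; constraint 7: p - t = 2. The remaining constraints are straightforward to verify.

Satisfiable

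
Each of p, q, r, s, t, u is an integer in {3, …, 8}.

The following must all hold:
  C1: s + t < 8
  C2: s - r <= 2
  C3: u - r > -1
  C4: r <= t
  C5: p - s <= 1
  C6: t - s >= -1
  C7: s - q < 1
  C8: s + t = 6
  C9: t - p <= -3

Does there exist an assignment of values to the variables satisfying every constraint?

Unsatisfiable

Constraints 5, 6, and 9 give s − p ≥ -1, p − t ≥ 3, t − s ≥ -1.
Adding all 3 inequalities: the left sides telescope to 0, and the right sides sum to (-1) + 3 + (-1) = 1. So 0 ≥ 1, which is false.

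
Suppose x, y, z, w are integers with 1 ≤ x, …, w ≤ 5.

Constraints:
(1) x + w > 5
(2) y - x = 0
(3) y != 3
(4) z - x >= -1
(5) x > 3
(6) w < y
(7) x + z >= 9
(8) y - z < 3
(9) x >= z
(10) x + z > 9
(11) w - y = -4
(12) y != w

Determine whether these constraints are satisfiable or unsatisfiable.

Setting (x, y, z, w) = (5, 5, 5, 1) satisfies everything: constraint 1: x + w = 6; constraint 2: y - x = 0; constraint 4: z - x = 0, and the others follow.

Satisfiable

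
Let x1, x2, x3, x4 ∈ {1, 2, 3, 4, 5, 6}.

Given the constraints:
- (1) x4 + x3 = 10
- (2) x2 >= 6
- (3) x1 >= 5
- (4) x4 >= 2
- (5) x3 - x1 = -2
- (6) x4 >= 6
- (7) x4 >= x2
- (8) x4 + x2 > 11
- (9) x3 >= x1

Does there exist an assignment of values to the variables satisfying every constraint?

From constraints 2 and 7: x4 ≥ x2 ≥ 6. From constraints 3 and 9: x3 ≥ x1 ≥ 5. Hence x4 + x3 ≥ 11. But constraint 1 requires x4 + x3 = 10, and 10 < 11. Contradiction.

Unsatisfiable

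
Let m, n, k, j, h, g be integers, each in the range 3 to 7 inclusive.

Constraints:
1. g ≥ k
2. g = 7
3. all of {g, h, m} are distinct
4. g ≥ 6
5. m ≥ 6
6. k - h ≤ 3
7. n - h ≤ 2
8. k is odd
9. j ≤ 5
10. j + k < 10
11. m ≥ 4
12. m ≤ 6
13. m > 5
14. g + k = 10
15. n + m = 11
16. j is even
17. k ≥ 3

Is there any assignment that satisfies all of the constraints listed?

One satisfying assignment is m = 6, n = 5, k = 3, j = 4, h = 3, g = 7.
For the less obvious constraints — constraint 6: k - h = 0; constraint 7: n - h = 2; constraint 10: j + k = 7 — and the others hold by inspection.

Satisfiable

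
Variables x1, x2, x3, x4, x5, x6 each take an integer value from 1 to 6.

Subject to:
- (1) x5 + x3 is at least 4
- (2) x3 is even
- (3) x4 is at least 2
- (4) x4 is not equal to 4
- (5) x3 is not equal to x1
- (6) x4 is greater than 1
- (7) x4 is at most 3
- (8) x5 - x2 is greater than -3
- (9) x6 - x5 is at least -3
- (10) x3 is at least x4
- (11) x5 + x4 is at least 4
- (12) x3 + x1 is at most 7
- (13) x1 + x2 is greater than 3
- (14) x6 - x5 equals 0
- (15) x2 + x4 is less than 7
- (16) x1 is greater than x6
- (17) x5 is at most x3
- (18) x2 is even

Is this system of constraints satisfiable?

Satisfiable

Setting (x1, x2, x3, x4, x5, x6) = (3, 2, 4, 3, 1, 1) satisfies everything: constraint 1: x5 + x3 = 5; constraint 8: x5 - x2 = -1; constraint 9: x6 - x5 = 0, and the others follow.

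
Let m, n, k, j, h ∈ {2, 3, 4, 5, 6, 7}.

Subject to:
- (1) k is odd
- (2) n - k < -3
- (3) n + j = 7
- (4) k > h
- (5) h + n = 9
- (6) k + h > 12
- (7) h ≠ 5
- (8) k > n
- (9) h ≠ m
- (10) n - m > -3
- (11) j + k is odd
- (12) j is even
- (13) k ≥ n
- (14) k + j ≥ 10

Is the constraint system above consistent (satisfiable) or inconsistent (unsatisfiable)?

Satisfiable

The assignment m = 3, n = 3, k = 7, j = 4, h = 6 works:
  constraint 2 holds since n - k = -4.
  constraint 3 holds since n + j = 7.
  constraint 5 holds since h + n = 9.
The rest check out directly.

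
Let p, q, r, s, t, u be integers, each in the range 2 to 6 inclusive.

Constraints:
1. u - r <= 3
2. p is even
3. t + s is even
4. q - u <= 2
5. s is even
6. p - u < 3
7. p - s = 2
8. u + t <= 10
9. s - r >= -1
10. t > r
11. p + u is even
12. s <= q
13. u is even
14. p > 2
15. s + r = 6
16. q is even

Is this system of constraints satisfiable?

Setting (p, q, r, s, t, u) = (6, 4, 2, 4, 4, 4) satisfies everything: constraint 1: u - r = 2; constraint 4: q - u = 0; constraint 6: p - u = 2, and the others follow.

Satisfiable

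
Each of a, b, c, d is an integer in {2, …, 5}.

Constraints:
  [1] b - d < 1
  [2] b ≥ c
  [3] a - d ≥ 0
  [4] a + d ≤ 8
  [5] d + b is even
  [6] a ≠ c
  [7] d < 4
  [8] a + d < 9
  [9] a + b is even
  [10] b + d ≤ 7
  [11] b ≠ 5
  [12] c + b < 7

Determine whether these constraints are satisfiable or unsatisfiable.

Take a = 4, b = 2, c = 2, d = 2. Then constraint 1: b - d = 0; constraint 3: a - d = 2, and every other listed constraint is also met.

Satisfiable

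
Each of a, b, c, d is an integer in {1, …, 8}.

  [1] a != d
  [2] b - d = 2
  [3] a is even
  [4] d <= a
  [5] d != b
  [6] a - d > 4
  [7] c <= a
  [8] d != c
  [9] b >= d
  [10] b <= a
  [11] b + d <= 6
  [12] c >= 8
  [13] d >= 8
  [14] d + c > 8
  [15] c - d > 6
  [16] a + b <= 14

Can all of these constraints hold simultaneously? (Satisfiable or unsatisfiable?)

From constraints 7 and 12: a ≥ c ≥ 8. From constraints 9 and 13: b ≥ d ≥ 8. Hence a + b ≥ 16. But constraint 16 requires a + b ≤ 14, and 14 < 16. Contradiction.

Unsatisfiable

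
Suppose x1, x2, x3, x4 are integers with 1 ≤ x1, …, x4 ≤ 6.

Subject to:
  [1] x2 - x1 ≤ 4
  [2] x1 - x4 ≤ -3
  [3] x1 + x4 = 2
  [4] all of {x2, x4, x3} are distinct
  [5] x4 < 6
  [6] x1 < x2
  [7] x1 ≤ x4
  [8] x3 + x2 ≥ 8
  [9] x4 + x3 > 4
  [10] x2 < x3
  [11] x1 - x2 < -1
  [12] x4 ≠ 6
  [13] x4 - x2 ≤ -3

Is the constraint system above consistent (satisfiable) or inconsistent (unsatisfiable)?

Constraints 1, 2, and 13 give x4 − x1 ≥ 3, x1 − x2 ≥ -4, x2 − x4 ≥ 3.
Adding all 3 inequalities: the left sides telescope to 0, and the right sides sum to 3 + (-4) + 3 = 2. So 0 ≥ 2, which is false.

Unsatisfiable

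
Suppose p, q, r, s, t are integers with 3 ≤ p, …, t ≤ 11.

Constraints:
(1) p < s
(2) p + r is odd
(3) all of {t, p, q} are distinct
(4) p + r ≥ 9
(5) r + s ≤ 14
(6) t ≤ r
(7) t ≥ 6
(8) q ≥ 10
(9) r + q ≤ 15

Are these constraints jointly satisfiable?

From constraints 6 and 7: r ≥ t ≥ 6. From constraint 8: q ≥ 10. Hence r + q ≥ 16. But constraint 9 requires r + q ≤ 15, and 15 < 16. Contradiction.

Unsatisfiable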